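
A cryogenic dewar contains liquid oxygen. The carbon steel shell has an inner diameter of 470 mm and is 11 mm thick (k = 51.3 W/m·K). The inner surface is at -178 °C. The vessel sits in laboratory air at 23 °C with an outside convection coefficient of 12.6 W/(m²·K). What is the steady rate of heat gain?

Q ≈ 1920 W

Spherical conduction: R = (1/r_in − 1/r_out)/(4πk) per layer; series-sum.
R_carbon steel shell = (1/0.235 − 1/0.246)/(4π×51.3) = 2.952×10^-4 K/W
R_outer film = 1/(h·4πr_o²) = 1/(12.6×4π×0.246²) = 0.1044 K/W
R_total = 0.1047 K/W
Q = ΔT/R_total = 201/0.1047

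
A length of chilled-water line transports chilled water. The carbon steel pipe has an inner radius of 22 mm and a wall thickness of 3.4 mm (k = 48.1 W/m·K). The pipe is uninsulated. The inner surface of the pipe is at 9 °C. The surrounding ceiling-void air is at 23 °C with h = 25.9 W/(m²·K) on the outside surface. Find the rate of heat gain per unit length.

For a radial system each layer contributes R = ln(r_out/r_in)/(2πkL); films add R = 1/(hA).
R_carbon steel pipe wall = ln(25.4/22)/(2π×48.1×1) = 4.755×10^-4 K/W
R_outer film = 1/(h_o·2πr_oL) = 1/(25.9×2π×0.0254×1) = 0.2419 K/W
R_total = 0.2424 K/W
Q = ΔT/R_total = 14/0.2424

q′ ≈ 57.8 W/m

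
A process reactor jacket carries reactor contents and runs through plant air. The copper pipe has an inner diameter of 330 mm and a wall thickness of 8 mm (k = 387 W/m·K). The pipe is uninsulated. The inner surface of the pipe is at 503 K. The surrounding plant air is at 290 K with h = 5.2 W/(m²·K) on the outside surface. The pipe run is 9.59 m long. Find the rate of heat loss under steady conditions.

Per-layer cylindrical resistances, series-summed:
R_copper pipe wall = ln(173/165)/(2π×387×9.59) = 2.03×10^-6 K/W
R_outer film = 1/(h_o·2πr_oL) = 1/(5.2×2π×0.173×9.59) = 0.01845 K/W
R_total = 0.01845 K/W
Q = ΔT/R_total = 213/0.01845

Q ≈ 11500 W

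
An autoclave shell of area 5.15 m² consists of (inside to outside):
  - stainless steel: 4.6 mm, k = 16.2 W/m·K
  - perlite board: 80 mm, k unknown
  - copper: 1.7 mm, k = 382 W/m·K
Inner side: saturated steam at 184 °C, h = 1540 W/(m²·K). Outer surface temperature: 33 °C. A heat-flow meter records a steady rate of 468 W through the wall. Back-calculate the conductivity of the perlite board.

k ≈ 0.0482 W/(m·K)

Model the wall as resistances in series:
R_inner film = 1/(h_i·A) = 1/(1540×5.15) = 1.261×10^-4 K/W
R_stainless steel = L/(kA) = 0.0046/(16.2×5.15) = 5.514×10^-5 K/W
R_copper = L/(kA) = 0.0017/(382×5.15) = 8.641×10^-7 K/W
Sum of known resistances R_other = 1.821×10^-4 K/W
Total R = ΔT/Q = 151/468 = 0.3226 K/W
R_perlite board = R_total − R_other = 0.3225 K/W
k = L/(R·A) = 0.08/(0.3225×5.15)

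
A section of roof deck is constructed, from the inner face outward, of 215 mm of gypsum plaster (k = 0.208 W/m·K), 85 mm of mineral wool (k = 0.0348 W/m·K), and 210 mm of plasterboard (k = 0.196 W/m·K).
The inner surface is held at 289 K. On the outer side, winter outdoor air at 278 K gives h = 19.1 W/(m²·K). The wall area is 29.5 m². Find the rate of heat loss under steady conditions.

Q ≈ 70.5 W

Treating each layer as a thermal resistance in series:
R_gypsum plaster = L/(kA) = 0.215/(0.208×29.5) = 0.03504 K/W
R_mineral wool = L/(kA) = 0.085/(0.0348×29.5) = 0.0828 K/W
R_plasterboard = L/(kA) = 0.21/(0.196×29.5) = 0.03632 K/W
R_outer film = 1/(h_o·A) = 1/(19.1×29.5) = 0.001775 K/W
R_total = 0.1559 K/W
Q = ΔT / R_total = 11 / 0.1559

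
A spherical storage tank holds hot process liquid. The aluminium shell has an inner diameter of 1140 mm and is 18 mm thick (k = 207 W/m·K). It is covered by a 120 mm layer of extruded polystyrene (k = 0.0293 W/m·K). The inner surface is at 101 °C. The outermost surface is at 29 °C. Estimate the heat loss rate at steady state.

Q ≈ 92 W

Radial (spherical) resistances in series:
R_aluminium shell = (1/0.57 − 1/0.588)/(4π×207) = 2.065×10^-5 K/W
R_extruded polystyrene = (1/0.588 − 1/0.708)/(4π×0.0293) = 0.7829 K/W
R_total = 0.7829 K/W
Q = ΔT/R_total = 72/0.7829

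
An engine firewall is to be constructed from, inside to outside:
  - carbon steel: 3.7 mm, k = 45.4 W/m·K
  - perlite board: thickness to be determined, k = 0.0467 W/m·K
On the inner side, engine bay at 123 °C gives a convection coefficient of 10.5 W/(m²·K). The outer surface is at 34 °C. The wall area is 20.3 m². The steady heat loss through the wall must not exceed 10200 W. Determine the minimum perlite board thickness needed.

Treating each layer as a thermal resistance in series:
R_inner film = 1/(h_i·A) = 1/(10.5×20.3) = 0.004692 K/W
R_carbon steel = L/(kA) = 0.0037/(45.4×20.3) = 4.015×10^-6 K/W
Sum of the known resistances R_other = 0.004696 K/W
Required total resistance R_tot = ΔT/Q_allow = 89/10200 = 0.008725 K/W
R_perlite board = R_tot − R_other = 0.00403 K/W
L = R·k·A = 0.00403×0.0467×20.3

L ≈ 3.82 mm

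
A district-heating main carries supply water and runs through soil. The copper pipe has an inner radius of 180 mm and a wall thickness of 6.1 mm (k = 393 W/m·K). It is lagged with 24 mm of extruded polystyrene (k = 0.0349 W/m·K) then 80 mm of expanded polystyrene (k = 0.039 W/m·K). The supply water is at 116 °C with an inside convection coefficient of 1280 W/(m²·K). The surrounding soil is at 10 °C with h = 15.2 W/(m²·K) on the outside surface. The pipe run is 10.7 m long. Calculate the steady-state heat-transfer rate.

Q ≈ 595 W

Per-layer cylindrical resistances, series-summed:
R_inner film = 1/(h_i·2πr₁L) = 1/(1280×2π×0.18×10.7) = 6.456×10^-5 K/W
R_copper pipe wall = ln(186.1/180)/(2π×393×10.7) = 1.261×10^-6 K/W
R_extruded polystyrene = ln(210.1/186.1)/(2π×0.0349×10.7) = 0.0517 K/W
R_expanded polystyrene = ln(290.1/210.1)/(2π×0.039×10.7) = 0.1231 K/W
R_outer film = 1/(h_o·2πr_oL) = 1/(15.2×2π×0.2901×10.7) = 0.003373 K/W
R_total = 0.1782 K/W
Q = ΔT/R_total = 106/0.1782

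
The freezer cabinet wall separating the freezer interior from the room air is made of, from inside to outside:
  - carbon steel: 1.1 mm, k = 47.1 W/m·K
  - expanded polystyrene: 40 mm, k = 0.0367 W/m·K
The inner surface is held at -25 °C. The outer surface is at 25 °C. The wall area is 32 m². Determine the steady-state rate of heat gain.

Q ≈ 1470 W

Model the wall as resistances in series:
R_carbon steel = L/(kA) = 0.0011/(47.1×32) = 7.298×10^-7 K/W
R_expanded polystyrene = L/(kA) = 0.04/(0.0367×32) = 0.03406 K/W
R_total = 0.03406 K/W
Q = ΔT / R_total = 50 / 0.03406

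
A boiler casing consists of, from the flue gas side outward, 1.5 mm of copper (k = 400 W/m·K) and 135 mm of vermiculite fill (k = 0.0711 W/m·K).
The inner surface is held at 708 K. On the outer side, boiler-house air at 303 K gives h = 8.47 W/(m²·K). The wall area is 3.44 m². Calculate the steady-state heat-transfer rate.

Series thermal resistances:
R_copper = L/(kA) = 0.0015/(400×3.44) = 1.09×10^-6 K/W
R_vermiculite fill = L/(kA) = 0.135/(0.0711×3.44) = 0.552 K/W
R_outer film = 1/(h_o·A) = 1/(8.47×3.44) = 0.03432 K/W
R_total = 0.5863 K/W
Q = ΔT / R_total = 405 / 0.5863

Q ≈ 691 W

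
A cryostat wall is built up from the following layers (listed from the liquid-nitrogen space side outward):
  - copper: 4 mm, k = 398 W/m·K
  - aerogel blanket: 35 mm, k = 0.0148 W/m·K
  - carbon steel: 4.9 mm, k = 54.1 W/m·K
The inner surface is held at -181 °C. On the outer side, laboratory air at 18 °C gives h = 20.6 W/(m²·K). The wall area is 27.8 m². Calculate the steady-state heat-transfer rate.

Q ≈ 2290 W

Model the wall as resistances in series:
R_copper = L/(kA) = 0.004/(398×27.8) = 3.615×10^-7 K/W
R_aerogel blanket = L/(kA) = 0.035/(0.0148×27.8) = 0.08507 K/W
R_carbon steel = L/(kA) = 0.0049/(54.1×27.8) = 3.258×10^-6 K/W
R_outer film = 1/(h_o·A) = 1/(20.6×27.8) = 0.001746 K/W
R_total = 0.08682 K/W
Q = ΔT / R_total = 199 / 0.08682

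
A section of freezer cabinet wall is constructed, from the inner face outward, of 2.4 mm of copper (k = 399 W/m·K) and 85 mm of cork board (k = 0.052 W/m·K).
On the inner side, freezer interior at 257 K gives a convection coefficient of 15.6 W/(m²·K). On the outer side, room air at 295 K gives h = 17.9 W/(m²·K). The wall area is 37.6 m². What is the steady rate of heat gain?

Q ≈ 814 W

Model the wall as resistances in series:
R_inner film = 1/(h_i·A) = 1/(15.6×37.6) = 0.001705 K/W
R_copper = L/(kA) = 0.0024/(399×37.6) = 1.6×10^-7 K/W
R_cork board = L/(kA) = 0.085/(0.052×37.6) = 0.04347 K/W
R_outer film = 1/(h_o·A) = 1/(17.9×37.6) = 0.001486 K/W
R_total = 0.04666 K/W
Q = ΔT / R_total = 38 / 0.04666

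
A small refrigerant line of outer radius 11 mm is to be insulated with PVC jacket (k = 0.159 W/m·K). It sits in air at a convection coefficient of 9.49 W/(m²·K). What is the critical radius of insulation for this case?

For a cylinder r_cr = k/h = 0.159/9.49
r_cr = 16.8 mm; since the bare radius (11 mm) is below r_cr, adding a thin layer of insulation will *increase* heat loss.

r_cr ≈ 16.8 mm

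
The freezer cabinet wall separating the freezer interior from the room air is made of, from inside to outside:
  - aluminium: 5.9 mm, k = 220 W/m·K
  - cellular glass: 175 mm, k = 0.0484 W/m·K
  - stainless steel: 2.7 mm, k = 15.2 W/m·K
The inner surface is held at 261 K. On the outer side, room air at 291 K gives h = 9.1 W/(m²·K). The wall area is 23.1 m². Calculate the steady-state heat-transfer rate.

Treating each layer as a thermal resistance in series:
R_aluminium = L/(kA) = 0.0059/(220×23.1) = 1.161×10^-6 K/W
R_cellular glass = L/(kA) = 0.175/(0.0484×23.1) = 0.1565 K/W
R_stainless steel = L/(kA) = 0.0027/(15.2×23.1) = 7.69×10^-6 K/W
R_outer film = 1/(h_o·A) = 1/(9.1×23.1) = 0.004757 K/W
R_total = 0.1613 K/W
Q = ΔT / R_total = 30 / 0.1613

Q ≈ 186 W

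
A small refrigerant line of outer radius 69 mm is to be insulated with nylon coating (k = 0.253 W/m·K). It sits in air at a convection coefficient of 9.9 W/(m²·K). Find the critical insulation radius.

For a cylinder r_cr = k/h = 0.253/9.9
r_cr = 25.6 mm; since the bare radius (69 mm) is above r_cr, any added insulation will reduce heat loss.

r_cr ≈ 25.6 mm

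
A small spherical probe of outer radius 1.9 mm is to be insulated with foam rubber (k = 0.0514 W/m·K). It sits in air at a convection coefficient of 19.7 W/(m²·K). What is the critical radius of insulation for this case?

For a sphere r_cr = 2k/h = 2×0.0514/19.7
r_cr = 5.22 mm; since the bare radius (1.9 mm) is below r_cr, adding a thin layer of insulation will *increase* heat loss.

r_cr ≈ 5.22 mm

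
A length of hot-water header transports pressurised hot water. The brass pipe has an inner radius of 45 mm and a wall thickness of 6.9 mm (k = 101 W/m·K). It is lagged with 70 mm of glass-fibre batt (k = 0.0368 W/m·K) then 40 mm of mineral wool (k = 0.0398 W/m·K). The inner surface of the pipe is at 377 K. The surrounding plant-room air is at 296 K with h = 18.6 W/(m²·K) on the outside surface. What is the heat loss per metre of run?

q′ ≈ 16.6 W/m

For a radial system each layer contributes R = ln(r_out/r_in)/(2πkL); films add R = 1/(hA).
R_brass pipe wall = ln(51.9/45)/(2π×101×1) = 2.248×10^-4 K/W
R_glass-fibre batt = ln(121.9/51.9)/(2π×0.0368×1) = 3.693 K/W
R_mineral wool = ln(161.9/121.9)/(2π×0.0398×1) = 1.135 K/W
R_outer film = 1/(h_o·2πr_oL) = 1/(18.6×2π×0.1619×1) = 0.05285 K/W
R_total = 4.881 K/W
Q = ΔT/R_total = 81/4.881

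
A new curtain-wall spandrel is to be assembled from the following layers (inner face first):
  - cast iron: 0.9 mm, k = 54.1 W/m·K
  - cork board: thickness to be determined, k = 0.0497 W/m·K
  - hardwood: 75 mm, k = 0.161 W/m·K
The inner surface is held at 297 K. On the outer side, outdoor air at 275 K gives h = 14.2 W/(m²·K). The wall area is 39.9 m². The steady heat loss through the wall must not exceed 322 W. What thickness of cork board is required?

Series thermal resistances:
R_cast iron = L/(kA) = 0.0009/(54.1×39.9) = 4.169×10^-7 K/W
R_hardwood = L/(kA) = 0.075/(0.161×39.9) = 0.01168 K/W
R_outer film = 1/(h_o·A) = 1/(14.2×39.9) = 0.001765 K/W
Sum of the known resistances R_other = 0.01344 K/W
Required total resistance R_tot = ΔT/Q_allow = 22/322 = 0.06832 K/W
R_cork board = R_tot − R_other = 0.05488 K/W
L = R·k·A = 0.05488×0.0497×39.9

L ≈ 109 mm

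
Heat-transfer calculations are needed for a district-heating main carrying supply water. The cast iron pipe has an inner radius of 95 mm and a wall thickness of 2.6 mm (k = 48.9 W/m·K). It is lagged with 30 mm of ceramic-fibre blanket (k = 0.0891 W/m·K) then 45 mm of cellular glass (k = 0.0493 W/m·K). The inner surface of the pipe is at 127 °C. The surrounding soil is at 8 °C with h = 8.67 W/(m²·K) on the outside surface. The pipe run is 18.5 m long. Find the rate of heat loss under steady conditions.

Per-layer cylindrical resistances, series-summed:
R_cast iron pipe wall = ln(97.6/95)/(2π×48.9×18.5) = 4.75×10^-6 K/W
R_ceramic-fibre blanket = ln(127.6/97.6)/(2π×0.0891×18.5) = 0.02588 K/W
R_cellular glass = ln(172.6/127.6)/(2π×0.0493×18.5) = 0.05271 K/W
R_outer film = 1/(h_o·2πr_oL) = 1/(8.67×2π×0.1726×18.5) = 0.005749 K/W
R_total = 0.08435 K/W
Q = ΔT/R_total = 119/0.08435

Q ≈ 1410 W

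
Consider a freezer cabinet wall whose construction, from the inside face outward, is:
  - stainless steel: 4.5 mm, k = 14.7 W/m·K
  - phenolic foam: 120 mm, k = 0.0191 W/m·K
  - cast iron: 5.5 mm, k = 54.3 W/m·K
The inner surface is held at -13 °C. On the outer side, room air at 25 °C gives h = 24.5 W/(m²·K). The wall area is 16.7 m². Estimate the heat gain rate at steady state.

Model the wall as resistances in series:
R_stainless steel = L/(kA) = 0.0045/(14.7×16.7) = 1.833×10^-5 K/W
R_phenolic foam = L/(kA) = 0.12/(0.0191×16.7) = 0.3762 K/W
R_cast iron = L/(kA) = 0.0055/(54.3×16.7) = 6.065×10^-6 K/W
R_outer film = 1/(h_o·A) = 1/(24.5×16.7) = 0.002444 K/W
R_total = 0.3787 K/W
Q = ΔT / R_total = 38 / 0.3787

Q ≈ 100 W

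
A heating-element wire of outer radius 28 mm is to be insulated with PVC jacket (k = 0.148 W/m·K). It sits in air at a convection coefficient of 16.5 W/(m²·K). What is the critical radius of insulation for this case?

For a cylinder r_cr = k/h = 0.148/16.5
r_cr = 8.97 mm; since the bare radius (28 mm) is above r_cr, any added insulation will reduce heat loss.

r_cr ≈ 8.97 mm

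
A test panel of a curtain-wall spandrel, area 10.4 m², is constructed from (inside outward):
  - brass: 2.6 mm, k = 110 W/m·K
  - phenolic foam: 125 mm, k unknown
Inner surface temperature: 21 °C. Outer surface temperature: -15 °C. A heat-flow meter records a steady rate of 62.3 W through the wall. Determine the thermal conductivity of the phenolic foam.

k ≈ 0.0208 W/(m·K)

Thermal resistances in series:
R_brass = L/(kA) = 0.0026/(110×10.4) = 2.273×10^-6 K/W
Sum of known resistances R_other = 2.273×10^-6 K/W
Total R = ΔT/Q = 36/62.3 = 0.5778 K/W
R_phenolic foam = R_total − R_other = 0.5778 K/W
k = L/(R·A) = 0.125/(0.5778×10.4)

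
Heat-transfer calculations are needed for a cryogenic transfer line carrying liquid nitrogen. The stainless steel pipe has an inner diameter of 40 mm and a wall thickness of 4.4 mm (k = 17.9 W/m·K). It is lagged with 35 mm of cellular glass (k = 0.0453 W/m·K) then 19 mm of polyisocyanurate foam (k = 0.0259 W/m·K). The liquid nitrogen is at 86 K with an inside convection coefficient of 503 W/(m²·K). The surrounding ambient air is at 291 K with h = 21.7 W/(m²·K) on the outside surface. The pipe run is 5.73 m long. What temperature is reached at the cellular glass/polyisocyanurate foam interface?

Cylindrical conduction, so R = ln(r₂/r₁)/(2πkL) per layer, in series:
R_inner film = 1/(h_i·2πr₁L) = 1/(503×2π×0.02×5.73) = 0.002761 K/W
R_stainless steel pipe wall = ln(24.4/20)/(2π×17.9×5.73) = 3.086×10^-4 K/W
R_cellular glass = ln(59.4/24.4)/(2π×0.0453×5.73) = 0.5455 K/W
R_polyisocyanurate foam = ln(78.4/59.4)/(2π×0.0259×5.73) = 0.2976 K/W
R_outer film = 1/(h_o·2πr_oL) = 1/(21.7×2π×0.0784×5.73) = 0.01633 K/W
R_total = 0.8626 K/W
Q = ΔT/R_total = 205/0.8626
Q = 238 W
T_interface = T_inner + Q·ΣR(inner→interface) = 86 + 238×0.5486

T ≈ 216 K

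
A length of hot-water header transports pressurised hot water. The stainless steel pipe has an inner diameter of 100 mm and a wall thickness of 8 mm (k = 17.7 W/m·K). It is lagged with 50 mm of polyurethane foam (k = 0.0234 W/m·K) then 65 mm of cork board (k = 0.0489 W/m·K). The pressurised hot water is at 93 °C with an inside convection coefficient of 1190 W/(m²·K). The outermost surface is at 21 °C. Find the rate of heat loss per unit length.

q′ ≈ 12.5 W/m

Radial resistances (cylindrical: R_cond = ln(r_o/r_i)/(2πkL), R_conv = 1/(h·2πrL)):
R_inner film = 1/(h_i·2πr₁L) = 1/(1190×2π×0.05×1) = 0.002675 K/W
R_stainless steel pipe wall = ln(58/50)/(2π×17.7×1) = 0.001335 K/W
R_polyurethane foam = ln(108/58)/(2π×0.0234×1) = 4.228 K/W
R_cork board = ln(173/108)/(2π×0.0489×1) = 1.533 K/W
R_total = 5.766 K/W
Q = ΔT/R_total = 72/5.766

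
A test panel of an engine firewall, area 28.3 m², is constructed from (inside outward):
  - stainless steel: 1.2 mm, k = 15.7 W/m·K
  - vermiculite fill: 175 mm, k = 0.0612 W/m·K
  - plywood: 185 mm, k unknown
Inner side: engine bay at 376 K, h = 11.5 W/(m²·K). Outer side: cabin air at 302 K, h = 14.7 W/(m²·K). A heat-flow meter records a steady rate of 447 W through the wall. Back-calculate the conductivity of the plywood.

k ≈ 0.111 W/(m·K)

Using the resistance-network approach (series):
R_inner film = 1/(h_i·A) = 1/(11.5×28.3) = 0.003073 K/W
R_stainless steel = L/(kA) = 0.0012/(15.7×28.3) = 2.701×10^-6 K/W
R_vermiculite fill = L/(kA) = 0.175/(0.0612×28.3) = 0.101 K/W
R_outer film = 1/(h_o·A) = 1/(14.7×28.3) = 0.002404 K/W
Sum of known resistances R_other = 0.1065 K/W
Total R = ΔT/Q = 74/447 = 0.1655 K/W
R_plywood = R_total − R_other = 0.05903 K/W
k = L/(R·A) = 0.185/(0.05903×28.3)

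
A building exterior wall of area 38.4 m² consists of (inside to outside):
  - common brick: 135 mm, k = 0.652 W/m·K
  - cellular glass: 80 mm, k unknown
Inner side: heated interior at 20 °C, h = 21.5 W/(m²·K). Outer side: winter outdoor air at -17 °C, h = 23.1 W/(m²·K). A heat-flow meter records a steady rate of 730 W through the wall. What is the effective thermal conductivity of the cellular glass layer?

Treating each layer as a thermal resistance in series:
R_inner film = 1/(h_i·A) = 1/(21.5×38.4) = 0.001211 K/W
R_common brick = L/(kA) = 0.135/(0.652×38.4) = 0.005392 K/W
R_outer film = 1/(h_o·A) = 1/(23.1×38.4) = 0.001127 K/W
Sum of known resistances R_other = 0.007731 K/W
Total R = ΔT/Q = 37/730 = 0.05068 K/W
R_cellular glass = R_total − R_other = 0.04295 K/W
k = L/(R·A) = 0.08/(0.04295×38.4)

k ≈ 0.0485 W/(m·K)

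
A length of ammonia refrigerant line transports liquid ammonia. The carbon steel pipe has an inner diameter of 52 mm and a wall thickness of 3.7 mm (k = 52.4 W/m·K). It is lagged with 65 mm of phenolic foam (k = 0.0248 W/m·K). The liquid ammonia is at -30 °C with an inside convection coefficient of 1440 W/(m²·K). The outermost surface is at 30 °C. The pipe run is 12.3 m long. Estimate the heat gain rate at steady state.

Radial resistances (cylindrical: R_cond = ln(r_o/r_i)/(2πkL), R_conv = 1/(h·2πrL)):
R_inner film = 1/(h_i·2πr₁L) = 1/(1440×2π×0.026×12.3) = 3.456×10^-4 K/W
R_carbon steel pipe wall = ln(29.7/26)/(2π×52.4×12.3) = 3.285×10^-5 K/W
R_phenolic foam = ln(94.7/29.7)/(2π×0.0248×12.3) = 0.605 K/W
R_total = 0.6054 K/W
Q = ΔT/R_total = 60/0.6054

Q ≈ 99.1 W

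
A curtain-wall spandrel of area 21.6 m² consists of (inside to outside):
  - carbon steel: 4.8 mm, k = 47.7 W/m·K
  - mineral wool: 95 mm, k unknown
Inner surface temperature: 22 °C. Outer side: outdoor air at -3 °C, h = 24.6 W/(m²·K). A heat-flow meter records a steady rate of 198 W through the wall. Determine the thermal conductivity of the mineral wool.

k ≈ 0.0354 W/(m·K)

Treating each layer as a thermal resistance in series:
R_carbon steel = L/(kA) = 0.0048/(47.7×21.6) = 4.659×10^-6 K/W
R_outer film = 1/(h_o·A) = 1/(24.6×21.6) = 0.001882 K/W
Sum of known resistances R_other = 0.001887 K/W
Total R = ΔT/Q = 25/198 = 0.1263 K/W
R_mineral wool = R_total − R_other = 0.1244 K/W
k = L/(R·A) = 0.095/(0.1244×21.6)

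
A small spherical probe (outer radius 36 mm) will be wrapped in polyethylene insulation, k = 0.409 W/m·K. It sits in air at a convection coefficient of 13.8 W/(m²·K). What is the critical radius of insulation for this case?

r_cr ≈ 59.3 mm

For a sphere r_cr = 2k/h = 2×0.409/13.8
r_cr = 59.3 mm; since the bare radius (36 mm) is below r_cr, adding a thin layer of insulation will *increase* heat loss.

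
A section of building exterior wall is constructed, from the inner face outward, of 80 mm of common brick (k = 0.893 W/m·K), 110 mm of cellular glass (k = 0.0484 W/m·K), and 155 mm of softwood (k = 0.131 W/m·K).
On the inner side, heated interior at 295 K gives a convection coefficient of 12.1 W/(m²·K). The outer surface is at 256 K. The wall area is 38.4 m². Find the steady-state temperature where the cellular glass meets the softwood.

T ≈ 269 K

Treating each layer as a thermal resistance in series:
R_inner film = 1/(h_i·A) = 1/(12.1×38.4) = 0.002152 K/W
R_common brick = L/(kA) = 0.08/(0.893×38.4) = 0.002333 K/W
R_cellular glass = L/(kA) = 0.11/(0.0484×38.4) = 0.05919 K/W
R_softwood = L/(kA) = 0.155/(0.131×38.4) = 0.03081 K/W
R_total = 0.09448 K/W;  Q = ΔT/R_total = 39/0.09448 = 412.8 W
T_interface = T_inner − Q·ΣR(inner→interface) = 295 − 413×0.06367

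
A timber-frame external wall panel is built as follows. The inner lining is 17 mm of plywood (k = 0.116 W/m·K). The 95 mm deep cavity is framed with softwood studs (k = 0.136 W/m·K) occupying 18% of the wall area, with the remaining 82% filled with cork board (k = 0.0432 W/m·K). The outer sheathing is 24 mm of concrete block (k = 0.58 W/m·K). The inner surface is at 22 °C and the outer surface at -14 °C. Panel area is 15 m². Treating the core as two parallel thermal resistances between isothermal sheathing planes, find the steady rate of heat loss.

Q ≈ 304 W

Sheathing layers in series; stud and cavity paths in parallel between them.
R_inner = 0.017/(0.116×15) = 0.00977 K/W
R_stud  = 0.095/(0.136×0.18×15) = 0.2587 K/W
R_cav   = 0.095/(0.0432×0.82×15) = 0.1788 K/W
1/R_core = 1/R_stud + 1/R_cav → R_core = 0.1057 K/W
R_outer = 0.024/(0.58×15) = 0.002759 K/W
R_total = 0.1183 K/W
Q = ΔT/R_total = 36/0.1183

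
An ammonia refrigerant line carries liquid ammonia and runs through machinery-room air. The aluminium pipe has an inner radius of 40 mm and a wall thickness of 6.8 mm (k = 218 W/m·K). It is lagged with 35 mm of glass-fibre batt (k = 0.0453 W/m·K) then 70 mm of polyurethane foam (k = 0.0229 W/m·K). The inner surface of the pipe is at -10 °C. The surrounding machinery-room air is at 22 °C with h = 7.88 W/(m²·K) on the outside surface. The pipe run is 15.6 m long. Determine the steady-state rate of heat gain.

Cylindrical conduction, so R = ln(r₂/r₁)/(2πkL) per layer, in series:
R_aluminium pipe wall = ln(46.8/40)/(2π×218×15.6) = 7.348×10^-6 K/W
R_glass-fibre batt = ln(81.8/46.8)/(2π×0.0453×15.6) = 0.1258 K/W
R_polyurethane foam = ln(151.8/81.8)/(2π×0.0229×15.6) = 0.2755 K/W
R_outer film = 1/(h_o·2πr_oL) = 1/(7.88×2π×0.1518×15.6) = 0.008529 K/W
R_total = 0.4097 K/W
Q = ΔT/R_total = 32/0.4097

Q ≈ 78.1 W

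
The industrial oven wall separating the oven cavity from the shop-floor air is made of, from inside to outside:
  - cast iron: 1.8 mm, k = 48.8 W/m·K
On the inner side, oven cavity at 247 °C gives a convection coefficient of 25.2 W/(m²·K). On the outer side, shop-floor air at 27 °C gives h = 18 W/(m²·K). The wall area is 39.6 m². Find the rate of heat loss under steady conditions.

Series thermal resistances:
R_inner film = 1/(h_i·A) = 1/(25.2×39.6) = 0.001002 K/W
R_cast iron = L/(kA) = 0.0018/(48.8×39.6) = 9.314×10^-7 K/W
R_outer film = 1/(h_o·A) = 1/(18×39.6) = 0.001403 K/W
R_total = 0.002406 K/W
Q = ΔT / R_total = 220 / 0.002406

Q ≈ 91400 W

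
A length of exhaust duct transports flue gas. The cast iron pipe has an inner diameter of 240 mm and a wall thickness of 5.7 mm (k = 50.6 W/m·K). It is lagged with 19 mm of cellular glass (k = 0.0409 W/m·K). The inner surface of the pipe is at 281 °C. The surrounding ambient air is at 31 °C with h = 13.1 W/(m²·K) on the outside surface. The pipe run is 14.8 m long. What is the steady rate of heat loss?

Q ≈ 5860 W

Radial resistances (cylindrical: R_cond = ln(r_o/r_i)/(2πkL), R_conv = 1/(h·2πrL)):
R_cast iron pipe wall = ln(125.7/120)/(2π×50.6×14.8) = 9.862×10^-6 K/W
R_cellular glass = ln(144.7/125.7)/(2π×0.0409×14.8) = 0.03701 K/W
R_outer film = 1/(h_o·2πr_oL) = 1/(13.1×2π×0.1447×14.8) = 0.005673 K/W
R_total = 0.04269 K/W
Q = ΔT/R_total = 250/0.04269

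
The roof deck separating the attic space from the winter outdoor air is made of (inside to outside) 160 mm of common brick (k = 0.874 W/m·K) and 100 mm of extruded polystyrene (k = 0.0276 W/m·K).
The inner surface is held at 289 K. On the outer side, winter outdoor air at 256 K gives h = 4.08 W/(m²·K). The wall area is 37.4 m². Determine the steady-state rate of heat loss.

Series thermal resistances:
R_common brick = L/(kA) = 0.16/(0.874×37.4) = 0.004895 K/W
R_extruded polystyrene = L/(kA) = 0.1/(0.0276×37.4) = 0.09688 K/W
R_outer film = 1/(h_o·A) = 1/(4.08×37.4) = 0.006553 K/W
R_total = 0.1083 K/W
Q = ΔT / R_total = 33 / 0.1083

Q ≈ 305 W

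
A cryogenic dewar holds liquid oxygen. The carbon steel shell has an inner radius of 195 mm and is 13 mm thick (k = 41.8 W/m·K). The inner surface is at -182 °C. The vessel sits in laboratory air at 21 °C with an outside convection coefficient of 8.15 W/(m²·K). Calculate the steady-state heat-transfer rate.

Q ≈ 897 W

For a spherical shell R = (1/r₁ − 1/r₂)/(4πk); film R = 1/(h·4πr²). In series:
R_carbon steel shell = (1/0.195 − 1/0.208)/(4π×41.8) = 6.102×10^-4 K/W
R_outer film = 1/(h·4πr_o²) = 1/(8.15×4π×0.208²) = 0.2257 K/W
R_total = 0.2263 K/W
Q = ΔT/R_total = 203/0.2263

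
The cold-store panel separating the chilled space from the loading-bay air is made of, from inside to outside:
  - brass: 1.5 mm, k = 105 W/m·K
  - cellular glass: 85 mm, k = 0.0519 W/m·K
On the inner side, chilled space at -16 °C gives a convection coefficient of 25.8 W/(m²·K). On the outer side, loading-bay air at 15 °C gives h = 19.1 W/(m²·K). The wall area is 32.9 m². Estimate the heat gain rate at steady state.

Treating each layer as a thermal resistance in series:
R_inner film = 1/(h_i·A) = 1/(25.8×32.9) = 0.001178 K/W
R_brass = L/(kA) = 0.0015/(105×32.9) = 4.342×10^-7 K/W
R_cellular glass = L/(kA) = 0.085/(0.0519×32.9) = 0.04978 K/W
R_outer film = 1/(h_o·A) = 1/(19.1×32.9) = 0.001591 K/W
R_total = 0.05255 K/W
Q = ΔT / R_total = 31 / 0.05255

Q ≈ 590 W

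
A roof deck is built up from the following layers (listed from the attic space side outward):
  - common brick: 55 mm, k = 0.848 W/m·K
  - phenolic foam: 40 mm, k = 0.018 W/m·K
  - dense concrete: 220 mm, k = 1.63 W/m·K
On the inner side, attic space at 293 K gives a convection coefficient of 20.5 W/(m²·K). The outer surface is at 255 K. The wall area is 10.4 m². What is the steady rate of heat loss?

Q ≈ 160 W

Treating each layer as a thermal resistance in series:
R_inner film = 1/(h_i·A) = 1/(20.5×10.4) = 0.00469 K/W
R_common brick = L/(kA) = 0.055/(0.848×10.4) = 0.006236 K/W
R_phenolic foam = L/(kA) = 0.04/(0.018×10.4) = 0.2137 K/W
R_dense concrete = L/(kA) = 0.22/(1.63×10.4) = 0.01298 K/W
R_total = 0.2376 K/W
Q = ΔT / R_total = 38 / 0.2376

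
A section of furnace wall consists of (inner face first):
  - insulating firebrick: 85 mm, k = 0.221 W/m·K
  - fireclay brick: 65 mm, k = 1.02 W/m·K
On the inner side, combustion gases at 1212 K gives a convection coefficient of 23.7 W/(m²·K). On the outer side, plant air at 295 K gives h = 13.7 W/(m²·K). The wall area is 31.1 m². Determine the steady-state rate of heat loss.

Q ≈ 50600 W

Thermal resistances in series:
R_inner film = 1/(h_i·A) = 1/(23.7×31.1) = 0.001357 K/W
R_insulating firebrick = L/(kA) = 0.085/(0.221×31.1) = 0.01237 K/W
R_fireclay brick = L/(kA) = 0.065/(1.02×31.1) = 0.002049 K/W
R_outer film = 1/(h_o·A) = 1/(13.7×31.1) = 0.002347 K/W
R_total = 0.01812 K/W
Q = ΔT / R_total = 917 / 0.01812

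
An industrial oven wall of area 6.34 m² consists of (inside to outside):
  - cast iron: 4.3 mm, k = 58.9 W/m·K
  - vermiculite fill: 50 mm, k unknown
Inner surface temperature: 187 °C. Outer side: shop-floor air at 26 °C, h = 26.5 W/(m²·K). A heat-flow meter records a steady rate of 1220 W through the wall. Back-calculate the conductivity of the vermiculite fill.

k ≈ 0.0626 W/(m·K)

Model the wall as resistances in series:
R_cast iron = L/(kA) = 0.0043/(58.9×6.34) = 1.151×10^-5 K/W
R_outer film = 1/(h_o·A) = 1/(26.5×6.34) = 0.005952 K/W
Sum of known resistances R_other = 0.005964 K/W
Total R = ΔT/Q = 161/1220 = 0.132 K/W
R_vermiculite fill = R_total − R_other = 0.126 K/W
k = L/(R·A) = 0.05/(0.126×6.34)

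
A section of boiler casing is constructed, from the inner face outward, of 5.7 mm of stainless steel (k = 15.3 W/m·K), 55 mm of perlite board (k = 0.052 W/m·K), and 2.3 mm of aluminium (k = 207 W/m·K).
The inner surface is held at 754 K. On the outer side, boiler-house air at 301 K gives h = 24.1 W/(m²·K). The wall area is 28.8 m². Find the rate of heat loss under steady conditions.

Thermal resistances in series:
R_stainless steel = L/(kA) = 0.0057/(15.3×28.8) = 1.294×10^-5 K/W
R_perlite board = L/(kA) = 0.055/(0.052×28.8) = 0.03673 K/W
R_aluminium = L/(kA) = 0.0023/(207×28.8) = 3.858×10^-7 K/W
R_outer film = 1/(h_o·A) = 1/(24.1×28.8) = 0.001441 K/W
R_total = 0.03818 K/W
Q = ΔT / R_total = 453 / 0.03818

Q ≈ 11900 W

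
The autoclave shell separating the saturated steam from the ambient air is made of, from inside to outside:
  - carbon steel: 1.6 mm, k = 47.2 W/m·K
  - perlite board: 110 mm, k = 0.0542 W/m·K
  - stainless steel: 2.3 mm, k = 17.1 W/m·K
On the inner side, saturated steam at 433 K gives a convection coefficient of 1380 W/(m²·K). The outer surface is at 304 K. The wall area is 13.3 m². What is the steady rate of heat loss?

Thermal resistances in series:
R_inner film = 1/(h_i·A) = 1/(1380×13.3) = 5.448×10^-5 K/W
R_carbon steel = L/(kA) = 0.0016/(47.2×13.3) = 2.549×10^-6 K/W
R_perlite board = L/(kA) = 0.11/(0.0542×13.3) = 0.1526 K/W
R_stainless steel = L/(kA) = 0.0023/(17.1×13.3) = 1.011×10^-5 K/W
R_total = 0.1527 K/W
Q = ΔT / R_total = 129 / 0.1527

Q ≈ 845 W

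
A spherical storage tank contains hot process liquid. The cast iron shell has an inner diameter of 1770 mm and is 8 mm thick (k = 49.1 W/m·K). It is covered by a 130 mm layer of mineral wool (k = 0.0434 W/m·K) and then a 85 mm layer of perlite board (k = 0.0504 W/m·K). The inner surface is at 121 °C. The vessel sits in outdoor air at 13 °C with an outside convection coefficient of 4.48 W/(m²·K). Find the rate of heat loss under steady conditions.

Radial (spherical) resistances in series:
R_cast iron shell = (1/0.885 − 1/0.893)/(4π×49.1) = 1.641×10^-5 K/W
R_mineral wool = (1/0.893 − 1/1.023)/(4π×0.0434) = 0.2609 K/W
R_perlite board = (1/1.023 − 1/1.108)/(4π×0.0504) = 0.1184 K/W
R_outer film = 1/(h·4πr_o²) = 1/(4.48×4π×1.108²) = 0.01447 K/W
R_total = 0.3938 K/W
Q = ΔT/R_total = 108/0.3938

Q ≈ 274 W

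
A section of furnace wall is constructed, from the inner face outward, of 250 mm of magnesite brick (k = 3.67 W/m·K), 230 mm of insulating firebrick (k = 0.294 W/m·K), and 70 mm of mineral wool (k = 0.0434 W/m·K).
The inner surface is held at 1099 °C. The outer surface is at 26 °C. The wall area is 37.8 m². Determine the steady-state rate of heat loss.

Q ≈ 16500 W

Thermal resistances in series:
R_magnesite brick = L/(kA) = 0.25/(3.67×37.8) = 0.001802 K/W
R_insulating firebrick = L/(kA) = 0.23/(0.294×37.8) = 0.0207 K/W
R_mineral wool = L/(kA) = 0.07/(0.0434×37.8) = 0.04267 K/W
R_total = 0.06517 K/W
Q = ΔT / R_total = 1073 / 0.06517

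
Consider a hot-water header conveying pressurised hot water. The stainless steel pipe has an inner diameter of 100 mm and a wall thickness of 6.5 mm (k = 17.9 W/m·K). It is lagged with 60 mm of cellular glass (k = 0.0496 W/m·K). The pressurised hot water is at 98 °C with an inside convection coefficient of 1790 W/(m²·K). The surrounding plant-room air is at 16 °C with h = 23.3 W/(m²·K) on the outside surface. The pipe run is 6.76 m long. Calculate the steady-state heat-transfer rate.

Q ≈ 233 W

Per-layer cylindrical resistances, series-summed:
R_inner film = 1/(h_i·2πr₁L) = 1/(1790×2π×0.05×6.76) = 2.631×10^-4 K/W
R_stainless steel pipe wall = ln(56.5/50)/(2π×17.9×6.76) = 1.608×10^-4 K/W
R_cellular glass = ln(116.5/56.5)/(2π×0.0496×6.76) = 0.3435 K/W
R_outer film = 1/(h_o·2πr_oL) = 1/(23.3×2π×0.1165×6.76) = 0.008673 K/W
R_total = 0.3526 K/W
Q = ΔT/R_total = 82/0.3526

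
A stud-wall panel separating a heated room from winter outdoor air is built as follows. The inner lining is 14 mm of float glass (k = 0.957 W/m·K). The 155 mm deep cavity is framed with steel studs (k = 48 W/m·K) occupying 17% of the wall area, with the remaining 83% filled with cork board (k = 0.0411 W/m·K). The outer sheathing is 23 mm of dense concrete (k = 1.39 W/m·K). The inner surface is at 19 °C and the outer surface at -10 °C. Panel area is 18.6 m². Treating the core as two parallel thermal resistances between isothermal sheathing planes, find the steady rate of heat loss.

Sheathing layers in series; stud and cavity paths in parallel between them.
R_inner = 0.014/(0.957×18.6) = 7.865×10^-4 K/W
R_stud  = 0.155/(48×0.17×18.6) = 0.001021 K/W
R_cav   = 0.155/(0.0411×0.83×18.6) = 0.2443 K/W
1/R_core = 1/R_stud + 1/R_cav → R_core = 0.001017 K/W
R_outer = 0.023/(1.39×18.6) = 8.896×10^-4 K/W
R_total = 0.002693 K/W
Q = ΔT/R_total = 29/0.002693

Q ≈ 10800 W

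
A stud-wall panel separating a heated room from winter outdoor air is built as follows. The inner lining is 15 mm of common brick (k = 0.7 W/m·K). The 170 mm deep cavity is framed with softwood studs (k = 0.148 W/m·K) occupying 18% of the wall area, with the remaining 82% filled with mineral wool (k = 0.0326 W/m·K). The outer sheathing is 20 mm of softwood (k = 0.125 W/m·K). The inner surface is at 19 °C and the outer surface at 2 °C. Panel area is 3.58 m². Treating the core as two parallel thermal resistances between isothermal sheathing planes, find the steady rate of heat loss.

Q ≈ 18.1 W

Sheathing layers in series; stud and cavity paths in parallel between them.
R_inner = 0.015/(0.7×3.58) = 0.005986 K/W
R_stud  = 0.17/(0.148×0.18×3.58) = 1.783 K/W
R_cav   = 0.17/(0.0326×0.82×3.58) = 1.776 K/W
1/R_core = 1/R_stud + 1/R_cav → R_core = 0.8897 K/W
R_outer = 0.02/(0.125×3.58) = 0.04469 K/W
R_total = 0.9404 K/W
Q = ΔT/R_total = 17/0.9404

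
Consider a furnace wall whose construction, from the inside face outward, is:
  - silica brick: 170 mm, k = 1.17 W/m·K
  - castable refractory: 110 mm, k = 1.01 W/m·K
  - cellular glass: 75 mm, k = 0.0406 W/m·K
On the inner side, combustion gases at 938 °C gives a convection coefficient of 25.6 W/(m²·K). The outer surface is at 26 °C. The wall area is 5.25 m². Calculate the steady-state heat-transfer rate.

Series thermal resistances:
R_inner film = 1/(h_i·A) = 1/(25.6×5.25) = 0.00744 K/W
R_silica brick = L/(kA) = 0.17/(1.17×5.25) = 0.02768 K/W
R_castable refractory = L/(kA) = 0.11/(1.01×5.25) = 0.02074 K/W
R_cellular glass = L/(kA) = 0.075/(0.0406×5.25) = 0.3519 K/W
R_total = 0.4077 K/W
Q = ΔT / R_total = 912 / 0.4077

Q ≈ 2240 W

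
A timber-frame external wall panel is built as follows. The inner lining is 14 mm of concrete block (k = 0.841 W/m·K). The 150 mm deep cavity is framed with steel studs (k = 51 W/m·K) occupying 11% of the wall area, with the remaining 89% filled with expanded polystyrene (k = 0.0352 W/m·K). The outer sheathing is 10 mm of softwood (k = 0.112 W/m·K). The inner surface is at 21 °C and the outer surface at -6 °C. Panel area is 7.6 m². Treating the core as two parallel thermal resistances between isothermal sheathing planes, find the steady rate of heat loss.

Sheathing layers in series; stud and cavity paths in parallel between them.
R_inner = 0.014/(0.841×7.6) = 0.00219 K/W
R_stud  = 0.15/(51×0.11×7.6) = 0.003518 K/W
R_cav   = 0.15/(0.0352×0.89×7.6) = 0.63 K/W
1/R_core = 1/R_stud + 1/R_cav → R_core = 0.003499 K/W
R_outer = 0.01/(0.112×7.6) = 0.01175 K/W
R_total = 0.01744 K/W
Q = ΔT/R_total = 27/0.01744

Q ≈ 1550 W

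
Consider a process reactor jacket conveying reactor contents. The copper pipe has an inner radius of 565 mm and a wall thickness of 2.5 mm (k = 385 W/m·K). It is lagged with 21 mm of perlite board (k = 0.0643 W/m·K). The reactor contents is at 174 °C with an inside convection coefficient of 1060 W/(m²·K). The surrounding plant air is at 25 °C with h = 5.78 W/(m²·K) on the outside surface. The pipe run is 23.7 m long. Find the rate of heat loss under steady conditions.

Q ≈ 25800 W

Cylindrical conduction, so R = ln(r₂/r₁)/(2πkL) per layer, in series:
R_inner film = 1/(h_i·2πr₁L) = 1/(1060×2π×0.565×23.7) = 1.121×10^-5 K/W
R_copper pipe wall = ln(567.5/565)/(2π×385×23.7) = 7.701×10^-8 K/W
R_perlite board = ln(588.5/567.5)/(2π×0.0643×23.7) = 0.003795 K/W
R_outer film = 1/(h_o·2πr_oL) = 1/(5.78×2π×0.5885×23.7) = 0.001974 K/W
R_total = 0.00578 K/W
Q = ΔT/R_total = 149/0.00578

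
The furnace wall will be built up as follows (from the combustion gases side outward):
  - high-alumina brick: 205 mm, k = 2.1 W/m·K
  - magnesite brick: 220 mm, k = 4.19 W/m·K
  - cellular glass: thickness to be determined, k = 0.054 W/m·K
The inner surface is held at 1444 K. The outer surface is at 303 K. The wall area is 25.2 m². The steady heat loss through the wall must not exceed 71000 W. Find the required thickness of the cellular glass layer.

L ≈ 13.8 mm

Treating each layer as a thermal resistance in series:
R_high-alumina brick = L/(kA) = 0.205/(2.1×25.2) = 0.003874 K/W
R_magnesite brick = L/(kA) = 0.22/(4.19×25.2) = 0.002084 K/W
Sum of the known resistances R_other = 0.005957 K/W
Required total resistance R_tot = ΔT/Q_allow = 1141/71000 = 0.01607 K/W
R_cellular glass = R_tot − R_other = 0.01011 K/W
L = R·k·A = 0.01011×0.054×25.2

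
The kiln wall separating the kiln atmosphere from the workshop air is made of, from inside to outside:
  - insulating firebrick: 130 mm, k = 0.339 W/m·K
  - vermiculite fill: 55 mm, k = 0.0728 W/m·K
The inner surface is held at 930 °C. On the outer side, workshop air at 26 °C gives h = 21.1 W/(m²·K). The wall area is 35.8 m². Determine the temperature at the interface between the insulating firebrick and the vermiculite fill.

T ≈ 638 °C

Using the resistance-network approach (series):
R_insulating firebrick = L/(kA) = 0.13/(0.339×35.8) = 0.01071 K/W
R_vermiculite fill = L/(kA) = 0.055/(0.0728×35.8) = 0.0211 K/W
R_outer film = 1/(h_o·A) = 1/(21.1×35.8) = 0.001324 K/W
R_total = 0.03314 K/W;  Q = ΔT/R_total = 904/0.03314 = 27280 W
T_interface = T_inner − Q·ΣR(inner→interface) = 930 − 27300×0.01071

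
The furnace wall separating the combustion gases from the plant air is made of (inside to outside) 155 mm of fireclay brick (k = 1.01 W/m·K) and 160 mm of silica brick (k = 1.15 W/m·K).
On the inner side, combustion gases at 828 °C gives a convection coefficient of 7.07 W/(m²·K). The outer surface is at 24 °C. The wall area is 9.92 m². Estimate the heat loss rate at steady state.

Q ≈ 18400 W

Using the resistance-network approach (series):
R_inner film = 1/(h_i·A) = 1/(7.07×9.92) = 0.01426 K/W
R_fireclay brick = L/(kA) = 0.155/(1.01×9.92) = 0.01547 K/W
R_silica brick = L/(kA) = 0.16/(1.15×9.92) = 0.01403 K/W
R_total = 0.04375 K/W
Q = ΔT / R_total = 804 / 0.04375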